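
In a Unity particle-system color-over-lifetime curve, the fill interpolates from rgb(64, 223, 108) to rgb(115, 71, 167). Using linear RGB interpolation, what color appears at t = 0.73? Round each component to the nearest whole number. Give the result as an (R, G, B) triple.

R = 64 + 0.73 × (115 − 64) = 64 + 0.73 × 51 = 101.23 → 101
G = 223 + 0.73 × (71 − 223) = 223 + 0.73 × -152 = 112.04 → 112
B = 108 + 0.73 × (167 − 108) = 108 + 0.73 × 59 = 151.07 → 151

(101, 112, 151)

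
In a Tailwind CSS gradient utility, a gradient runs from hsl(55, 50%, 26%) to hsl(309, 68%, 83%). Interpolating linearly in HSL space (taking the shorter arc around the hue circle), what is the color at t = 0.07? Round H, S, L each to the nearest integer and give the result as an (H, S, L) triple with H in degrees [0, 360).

Hue: 309 − 55 = 254°, but |254| > 180 so the shorter arc goes the other way: Δh = 254 − 360 = -106°.
H = 55 + 0.07 × (-106) = 47.58 → 48°
S = 50 + 0.07 × (68 − 50) = 51.26 → 51%
L = 26 + 0.07 × (83 − 26) = 29.99 → 30%

(48, 51, 30)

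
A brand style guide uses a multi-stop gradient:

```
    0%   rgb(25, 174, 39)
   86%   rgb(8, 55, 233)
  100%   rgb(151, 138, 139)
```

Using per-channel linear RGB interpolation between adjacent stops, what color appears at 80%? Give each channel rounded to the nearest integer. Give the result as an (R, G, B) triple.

(9, 63, 219)

80% lies between the 0% and 86% stops, so the local fraction is t = (80 − 0)/(86 − 0) = 80/86 ≈ 0.9302.
R = 25 + 0.9302 × (8 − 25) = 9.187 → 9
G = 174 + 0.9302 × (55 − 174) = 63.306 → 63
B = 39 + 0.9302 × (233 − 39) = 219.459 → 219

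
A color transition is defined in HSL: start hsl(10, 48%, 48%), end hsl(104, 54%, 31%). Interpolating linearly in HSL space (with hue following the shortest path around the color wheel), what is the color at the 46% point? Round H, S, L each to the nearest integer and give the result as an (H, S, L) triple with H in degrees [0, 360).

Hue arc: Δh = 104 − 10 = 94° (|Δh| ≤ 180, already the shorter path).
H = 10 + 0.46 × (94) = 53.24 → 53°
S = 48 + 0.46 × (54 − 48) = 50.76 → 51%
L = 48 + 0.46 × (31 − 48) = 40.18 → 40%

(53, 51, 40)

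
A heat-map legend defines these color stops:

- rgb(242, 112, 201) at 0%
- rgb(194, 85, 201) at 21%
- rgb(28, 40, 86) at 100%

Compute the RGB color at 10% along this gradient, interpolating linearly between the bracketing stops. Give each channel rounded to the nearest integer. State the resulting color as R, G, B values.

10% lies between the 0% and 21% stops, so the local fraction is t = (10 − 0)/(21 − 0) = 10/21 ≈ 0.4762.
R = 242 + 0.4762 × (194 − 242) = 219.142 → 219
G = 112 + 0.4762 × (85 − 112) = 99.143 → 99
B = 201 + 0.4762 × (201 − 201) = 201 → 201

(219, 99, 201)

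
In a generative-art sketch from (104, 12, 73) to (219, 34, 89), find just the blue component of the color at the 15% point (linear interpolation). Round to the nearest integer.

75

B = 73 + 0.15 × (89 − 73) = 75.4 → 75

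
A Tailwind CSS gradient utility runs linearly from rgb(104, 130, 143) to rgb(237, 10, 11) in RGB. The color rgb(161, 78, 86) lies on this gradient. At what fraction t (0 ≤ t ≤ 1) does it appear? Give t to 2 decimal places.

0.43

Invert the lerp on the R channel (largest span, 133): t = (161 − 104) / (237 − 104) = 57/133 = 0.42857.
Check on G: (78 − 130)/(10 − 130) = 0.4333 ✓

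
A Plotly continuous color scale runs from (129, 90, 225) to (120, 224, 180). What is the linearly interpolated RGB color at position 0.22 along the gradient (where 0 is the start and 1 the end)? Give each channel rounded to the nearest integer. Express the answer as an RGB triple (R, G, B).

(127, 119, 215)

R = 129 + 0.22 × (120 − 129) = 129 + 0.22 × -9 = 127.02 → 127
G = 90 + 0.22 × (224 − 90) = 90 + 0.22 × 134 = 119.48 → 119
B = 225 + 0.22 × (180 − 225) = 225 + 0.22 × -45 = 215.1 → 215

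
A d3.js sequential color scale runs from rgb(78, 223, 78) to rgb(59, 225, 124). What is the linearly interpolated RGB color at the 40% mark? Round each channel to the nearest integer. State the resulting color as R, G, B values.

40% corresponds to t = 0.4.
R = 78 + 0.4 × (59 − 78) = 78 + 0.4 × -19 = 70.4 → 70
G = 223 + 0.4 × (225 − 223) = 223 + 0.4 × 2 = 223.8 → 224
B = 78 + 0.4 × (124 − 78) = 78 + 0.4 × 46 = 96.4 → 96

(70, 224, 96)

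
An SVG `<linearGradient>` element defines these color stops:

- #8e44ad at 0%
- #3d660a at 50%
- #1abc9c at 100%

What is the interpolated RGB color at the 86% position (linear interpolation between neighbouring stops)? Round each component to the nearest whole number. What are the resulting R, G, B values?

86% lies between the 50% and 100% stops, so the local fraction is t = (86 − 50)/(100 − 50) = 36/50 ≈ 0.72.
#3d660a → (61, 102, 10); #1abc9c → (26, 188, 156).
R = 61 + 0.72 × (26 − 61) = 35.8 → 36
G = 102 + 0.72 × (188 − 102) = 163.92 → 164
B = 10 + 0.72 × (156 − 10) = 115.12 → 115

(36, 164, 115)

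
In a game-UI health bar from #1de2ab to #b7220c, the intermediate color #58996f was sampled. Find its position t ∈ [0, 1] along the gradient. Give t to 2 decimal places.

0.38

Invert the lerp on the G channel (largest span, 192): t = (153 − 226) / (34 − 226) = -73/-192 = 0.38021.
Check on R: (88 − 29)/(183 − 29) = 0.3831 ✓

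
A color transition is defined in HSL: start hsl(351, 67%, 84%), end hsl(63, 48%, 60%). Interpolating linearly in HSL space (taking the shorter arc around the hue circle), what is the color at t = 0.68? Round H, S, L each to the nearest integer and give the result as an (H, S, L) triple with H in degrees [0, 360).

(40, 54, 68)

Hue: 63 − 351 = -288°, but |-288| > 180 so the shorter arc goes the other way: Δh = -288 + 360 = 72°.
H = 351 + 0.68 × (72) = 399.96 → 400 → 400 mod 360 = 40°
S = 67 + 0.68 × (48 − 67) = 54.08 → 54%
L = 84 + 0.68 × (60 − 84) = 67.68 → 68%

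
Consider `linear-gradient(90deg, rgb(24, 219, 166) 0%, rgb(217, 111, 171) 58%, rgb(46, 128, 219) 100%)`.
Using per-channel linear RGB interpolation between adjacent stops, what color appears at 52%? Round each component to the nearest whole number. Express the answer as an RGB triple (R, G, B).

52% lies between the 0% and 58% stops, so the local fraction is t = (52 − 0)/(58 − 0) = 52/58 ≈ 0.8966.
R = 24 + 0.8966 × (217 − 24) = 197.044 → 197
G = 219 + 0.8966 × (111 − 219) = 122.167 → 122
B = 166 + 0.8966 × (171 − 166) = 170.483 → 170

(197, 122, 170)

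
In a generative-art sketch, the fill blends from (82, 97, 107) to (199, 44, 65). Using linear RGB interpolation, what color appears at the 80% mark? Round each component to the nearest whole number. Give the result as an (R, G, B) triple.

(176, 55, 73)

80% corresponds to t = 0.8.
R = 82 + 0.8 × (199 − 82) = 82 + 0.8 × 117 = 175.6 → 176
G = 97 + 0.8 × (44 − 97) = 97 + 0.8 × -53 = 54.6 → 55
B = 107 + 0.8 × (65 − 107) = 107 + 0.8 × -42 = 73.4 → 73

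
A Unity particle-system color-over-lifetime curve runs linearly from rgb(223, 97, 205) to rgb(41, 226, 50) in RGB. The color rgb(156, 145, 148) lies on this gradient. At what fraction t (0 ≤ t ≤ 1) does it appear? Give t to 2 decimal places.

Invert the lerp on the R channel (largest span, 182): t = (156 − 223) / (41 − 223) = -67/-182 = 0.36813.
Check on G: (145 − 97)/(226 − 97) = 0.3721 ✓

0.37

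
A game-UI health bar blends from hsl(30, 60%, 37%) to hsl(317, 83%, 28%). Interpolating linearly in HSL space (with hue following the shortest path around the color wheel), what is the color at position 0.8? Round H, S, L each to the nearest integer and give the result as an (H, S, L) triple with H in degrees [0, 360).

(332, 78, 30)

Hue: 317 − 30 = 287°, but |287| > 180 so the shorter arc goes the other way: Δh = 287 − 360 = -73°.
H = 30 + 0.8 × (-73) = -28.4 → -28 → -28 mod 360 = 332°
S = 60 + 0.8 × (83 − 60) = 78.4 → 78%
L = 37 + 0.8 × (28 − 37) = 29.8 → 30%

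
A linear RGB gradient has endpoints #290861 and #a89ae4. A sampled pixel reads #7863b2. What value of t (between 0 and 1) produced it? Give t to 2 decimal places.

Invert the lerp on the G channel (largest span, 146): t = (99 − 8) / (154 − 8) = 91/146 = 0.62329.
Check on R: (120 − 41)/(168 − 41) = 0.622 ✓

0.62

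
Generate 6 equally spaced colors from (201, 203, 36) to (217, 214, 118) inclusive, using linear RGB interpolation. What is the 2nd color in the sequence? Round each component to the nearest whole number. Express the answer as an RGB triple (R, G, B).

With 6 swatches and endpoints inclusive, swatch 2 sits at t = (2 − 1)/(6 − 1) = 1/5 ≈ 0.2.
R = 201 + 0.2 × (217 − 201) = 204.2 → 204
G = 203 + 0.2 × (214 − 203) = 205.2 → 205
B = 36 + 0.2 × (118 − 36) = 52.4 → 52

(204, 205, 52)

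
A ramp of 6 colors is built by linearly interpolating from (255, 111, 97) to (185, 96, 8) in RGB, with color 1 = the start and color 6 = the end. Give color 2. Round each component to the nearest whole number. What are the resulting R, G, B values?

With 6 swatches and endpoints inclusive, swatch 2 sits at t = (2 − 1)/(6 − 1) = 1/5 ≈ 0.2.
R = 255 + 0.2 × (185 − 255) = 241 → 241
G = 111 + 0.2 × (96 − 111) = 108 → 108
B = 97 + 0.2 × (8 − 97) = 79.2 → 79

(241, 108, 79)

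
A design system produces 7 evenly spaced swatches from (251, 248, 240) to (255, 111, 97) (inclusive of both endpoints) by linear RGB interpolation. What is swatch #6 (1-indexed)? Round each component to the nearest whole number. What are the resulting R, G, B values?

(254, 134, 121)

With 7 swatches and endpoints inclusive, swatch 6 sits at t = (6 − 1)/(7 − 1) = 5/6 ≈ 0.8333.
R = 251 + 0.8333 × (255 − 251) = 254.333 → 254
G = 248 + 0.8333 × (111 − 248) = 133.838 → 134
B = 240 + 0.8333 × (97 − 240) = 120.838 → 121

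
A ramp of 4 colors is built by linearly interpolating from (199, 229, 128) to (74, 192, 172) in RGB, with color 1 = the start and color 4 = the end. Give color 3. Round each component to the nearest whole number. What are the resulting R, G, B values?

With 4 swatches and endpoints inclusive, swatch 3 sits at t = (3 − 1)/(4 − 1) = 2/3 ≈ 0.6667.
R = 199 + 0.6667 × (74 − 199) = 115.663 → 116
G = 229 + 0.6667 × (192 − 229) = 204.332 → 204
B = 128 + 0.6667 × (172 − 128) = 157.335 → 157

(116, 204, 157)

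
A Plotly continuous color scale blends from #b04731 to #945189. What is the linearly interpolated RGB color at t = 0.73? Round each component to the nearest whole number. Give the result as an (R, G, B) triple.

(156, 78, 113)

#b04731 → (176, 71, 49); #945189 → (148, 81, 137).
R = 176 + 0.73 × (148 − 176) = 176 + 0.73 × -28 = 155.56 → 156
G = 71 + 0.73 × (81 − 71) = 71 + 0.73 × 10 = 78.3 → 78
B = 49 + 0.73 × (137 − 49) = 49 + 0.73 × 88 = 113.24 → 113
So the blended color is (156, 78, 113), about #9c4e71.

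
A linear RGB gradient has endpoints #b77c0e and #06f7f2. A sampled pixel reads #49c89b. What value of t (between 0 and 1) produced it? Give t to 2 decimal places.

Invert the lerp on the B channel (largest span, 228): t = (155 − 14) / (242 − 14) = 141/228 = 0.61842.
Check on R: (73 − 183)/(6 − 183) = 0.6215 ✓

0.62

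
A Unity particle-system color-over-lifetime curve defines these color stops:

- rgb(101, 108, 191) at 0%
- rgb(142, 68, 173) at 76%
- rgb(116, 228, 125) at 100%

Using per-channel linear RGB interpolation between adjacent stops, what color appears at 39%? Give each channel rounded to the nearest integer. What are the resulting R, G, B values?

(122, 87, 182)

39% lies between the 0% and 76% stops, so the local fraction is t = (39 − 0)/(76 − 0) = 39/76 ≈ 0.5132.
R = 101 + 0.5132 × (142 − 101) = 122.041 → 122
G = 108 + 0.5132 × (68 − 108) = 87.472 → 87
B = 191 + 0.5132 × (173 − 191) = 181.762 → 182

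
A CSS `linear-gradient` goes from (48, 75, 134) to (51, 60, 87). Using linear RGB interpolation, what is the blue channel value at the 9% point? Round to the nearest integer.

130

B = 134 + 0.09 × (87 − 134) = 129.77 → 130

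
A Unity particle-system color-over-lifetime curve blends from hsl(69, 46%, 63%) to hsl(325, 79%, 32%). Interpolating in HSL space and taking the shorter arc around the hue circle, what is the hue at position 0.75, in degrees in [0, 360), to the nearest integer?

Hue: 325 − 69 = 256°, but |256| > 180 so the shorter arc goes the other way: Δh = 256 − 360 = -104°.
H = 69 + 0.75 × (-104) = -9 → -9 → -9 mod 360 = 351°

351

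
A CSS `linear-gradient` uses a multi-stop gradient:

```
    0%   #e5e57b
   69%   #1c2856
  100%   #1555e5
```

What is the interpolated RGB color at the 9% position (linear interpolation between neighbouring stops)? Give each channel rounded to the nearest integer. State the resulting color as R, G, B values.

9% lies between the 0% and 69% stops, so the local fraction is t = (9 − 0)/(69 − 0) = 9/69 ≈ 0.1304.
#e5e57b → (229, 229, 123); #1c2856 → (28, 40, 86).
R = 229 + 0.1304 × (28 − 229) = 202.79 → 203
G = 229 + 0.1304 × (40 − 229) = 204.354 → 204
B = 123 + 0.1304 × (86 − 123) = 118.175 → 118

(203, 204, 118)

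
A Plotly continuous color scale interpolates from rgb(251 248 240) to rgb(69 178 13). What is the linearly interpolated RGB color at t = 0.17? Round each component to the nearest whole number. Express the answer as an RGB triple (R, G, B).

(220, 236, 201)

R = 251 + 0.17 × (69 − 251) = 251 + 0.17 × -182 = 220.06 → 220
G = 248 + 0.17 × (178 − 248) = 248 + 0.17 × -70 = 236.1 → 236
B = 240 + 0.17 × (13 − 240) = 240 + 0.17 × -227 = 201.41 → 201
So the blended color is (220, 236, 201), about #dcecc9.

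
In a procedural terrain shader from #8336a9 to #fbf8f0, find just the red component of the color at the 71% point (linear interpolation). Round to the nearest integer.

R₁ = 131 (from #8336a9), R₂ = 251 (from #fbf8f0).
R = 131 + 0.71 × (251 − 131) = 216.2 → 216

216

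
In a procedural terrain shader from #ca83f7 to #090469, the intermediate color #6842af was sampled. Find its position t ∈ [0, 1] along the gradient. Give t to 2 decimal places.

Invert the lerp on the R channel (largest span, 193): t = (104 − 202) / (9 − 202) = -98/-193 = 0.50777.
Check on G: (66 − 131)/(4 − 131) = 0.5118 ✓

0.51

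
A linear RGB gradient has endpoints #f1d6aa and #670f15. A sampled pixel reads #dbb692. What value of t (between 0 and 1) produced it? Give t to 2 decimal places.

0.16

Invert the lerp on the G channel (largest span, 199): t = (182 − 214) / (15 − 214) = -32/-199 = 0.1608.
Check on R: (219 − 241)/(103 − 241) = 0.1594 ✓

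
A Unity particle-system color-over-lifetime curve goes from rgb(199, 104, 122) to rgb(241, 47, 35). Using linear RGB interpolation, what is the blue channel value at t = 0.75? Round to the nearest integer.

B = 122 + 0.75 × (35 − 122) = 56.75 → 57

57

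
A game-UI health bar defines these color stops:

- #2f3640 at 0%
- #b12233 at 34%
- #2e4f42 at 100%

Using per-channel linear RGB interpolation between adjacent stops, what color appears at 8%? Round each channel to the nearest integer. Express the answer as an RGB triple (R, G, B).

8% lies between the 0% and 34% stops, so the local fraction is t = (8 − 0)/(34 − 0) = 8/34 ≈ 0.2353.
#2f3640 → (47, 54, 64); #b12233 → (177, 34, 51).
R = 47 + 0.2353 × (177 − 47) = 77.589 → 78
G = 54 + 0.2353 × (34 − 54) = 49.294 → 49
B = 64 + 0.2353 × (51 − 64) = 60.941 → 61

(78, 49, 61)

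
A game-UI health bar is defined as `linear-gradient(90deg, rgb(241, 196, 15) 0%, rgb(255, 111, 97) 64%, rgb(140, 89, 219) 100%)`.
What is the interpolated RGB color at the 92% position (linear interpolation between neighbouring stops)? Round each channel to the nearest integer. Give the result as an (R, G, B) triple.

92% lies between the 64% and 100% stops, so the local fraction is t = (92 − 64)/(100 − 64) = 28/36 ≈ 0.7778.
R = 255 + 0.7778 × (140 − 255) = 165.553 → 166
G = 111 + 0.7778 × (89 − 111) = 93.888 → 94
B = 97 + 0.7778 × (219 − 97) = 191.892 → 192

(166, 94, 192)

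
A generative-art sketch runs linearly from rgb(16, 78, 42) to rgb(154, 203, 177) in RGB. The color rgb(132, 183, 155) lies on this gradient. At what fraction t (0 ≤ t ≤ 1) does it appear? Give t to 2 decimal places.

0.84

Invert the lerp on the R channel (largest span, 138): t = (132 − 16) / (154 − 16) = 116/138 = 0.84058.
Check on G: (183 − 78)/(203 − 78) = 0.84 ✓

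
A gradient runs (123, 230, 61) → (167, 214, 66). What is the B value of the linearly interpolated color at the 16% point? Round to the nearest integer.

B = 61 + 0.16 × (66 − 61) = 61.8 → 62

62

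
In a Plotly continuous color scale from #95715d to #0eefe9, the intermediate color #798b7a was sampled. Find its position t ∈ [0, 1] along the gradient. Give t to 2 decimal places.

Invert the lerp on the B channel (largest span, 140): t = (122 − 93) / (233 − 93) = 29/140 = 0.20714.
Check on R: (121 − 149)/(14 − 149) = 0.2074 ✓

0.21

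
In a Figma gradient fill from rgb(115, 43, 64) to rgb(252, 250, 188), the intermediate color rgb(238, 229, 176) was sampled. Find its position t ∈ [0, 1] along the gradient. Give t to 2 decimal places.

0.90

Invert the lerp on the G channel (largest span, 207): t = (229 − 43) / (250 − 43) = 186/207 = 0.89855.
Check on R: (238 − 115)/(252 − 115) = 0.8978 ✓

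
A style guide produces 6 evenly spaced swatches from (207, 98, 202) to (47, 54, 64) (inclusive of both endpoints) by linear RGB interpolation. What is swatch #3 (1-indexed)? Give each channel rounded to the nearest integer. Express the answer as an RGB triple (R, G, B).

With 6 swatches and endpoints inclusive, swatch 3 sits at t = (3 − 1)/(6 − 1) = 2/5 ≈ 0.4.
R = 207 + 0.4 × (47 − 207) = 143 → 143
G = 98 + 0.4 × (54 − 98) = 80.4 → 80
B = 202 + 0.4 × (64 − 202) = 146.8 → 147

(143, 80, 147)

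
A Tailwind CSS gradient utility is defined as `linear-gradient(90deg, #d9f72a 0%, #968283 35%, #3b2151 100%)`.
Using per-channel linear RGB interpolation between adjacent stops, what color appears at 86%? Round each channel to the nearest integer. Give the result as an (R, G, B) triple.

86% lies between the 35% and 100% stops, so the local fraction is t = (86 − 35)/(100 − 35) = 51/65 ≈ 0.7846.
#968283 → (150, 130, 131); #3b2151 → (59, 33, 81).
R = 150 + 0.7846 × (59 − 150) = 78.601 → 79
G = 130 + 0.7846 × (33 − 130) = 53.894 → 54
B = 131 + 0.7846 × (81 − 131) = 91.77 → 92

(79, 54, 92)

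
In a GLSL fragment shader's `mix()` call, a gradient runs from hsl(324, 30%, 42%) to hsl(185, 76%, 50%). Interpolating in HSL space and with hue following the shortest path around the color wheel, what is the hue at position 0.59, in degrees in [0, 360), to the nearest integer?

Hue arc: Δh = 185 − 324 = -139° (|Δh| ≤ 180, already the shorter path).
H = 324 + 0.59 × (-139) = 241.99 → 242°

242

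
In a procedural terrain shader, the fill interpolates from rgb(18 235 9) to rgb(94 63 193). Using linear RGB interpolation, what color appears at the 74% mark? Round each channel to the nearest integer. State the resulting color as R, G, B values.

74% corresponds to t = 0.74.
R = 18 + 0.74 × (94 − 18) = 18 + 0.74 × 76 = 74.24 → 74
G = 235 + 0.74 × (63 − 235) = 235 + 0.74 × -172 = 107.72 → 108
B = 9 + 0.74 × (193 − 9) = 9 + 0.74 × 184 = 145.16 → 145

(74, 108, 145)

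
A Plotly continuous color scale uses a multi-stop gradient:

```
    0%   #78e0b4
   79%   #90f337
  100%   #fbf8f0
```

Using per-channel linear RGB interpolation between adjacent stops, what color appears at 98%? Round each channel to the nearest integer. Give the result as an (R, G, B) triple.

98% lies between the 79% and 100% stops, so the local fraction is t = (98 − 79)/(100 − 79) = 19/21 ≈ 0.9048.
#90f337 → (144, 243, 55); #fbf8f0 → (251, 248, 240).
R = 144 + 0.9048 × (251 − 144) = 240.814 → 241
G = 243 + 0.9048 × (248 − 243) = 247.524 → 248
B = 55 + 0.9048 × (240 − 55) = 222.388 → 222

(241, 248, 222)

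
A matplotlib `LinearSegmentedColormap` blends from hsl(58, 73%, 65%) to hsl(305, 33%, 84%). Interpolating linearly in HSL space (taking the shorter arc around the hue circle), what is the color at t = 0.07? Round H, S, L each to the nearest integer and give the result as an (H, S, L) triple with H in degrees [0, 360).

(50, 70, 66)

Hue: 305 − 58 = 247°, but |247| > 180 so the shorter arc goes the other way: Δh = 247 − 360 = -113°.
H = 58 + 0.07 × (-113) = 50.09 → 50°
S = 73 + 0.07 × (33 − 73) = 70.2 → 70%
L = 65 + 0.07 × (84 − 65) = 66.33 → 66%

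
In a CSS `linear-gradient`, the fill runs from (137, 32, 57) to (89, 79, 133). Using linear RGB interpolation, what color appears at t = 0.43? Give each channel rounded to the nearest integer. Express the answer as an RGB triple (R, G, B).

(116, 52, 90)

R = 137 + 0.43 × (89 − 137) = 137 + 0.43 × -48 = 116.36 → 116
G = 32 + 0.43 × (79 − 32) = 32 + 0.43 × 47 = 52.21 → 52
B = 57 + 0.43 × (133 − 57) = 57 + 0.43 × 76 = 89.68 → 90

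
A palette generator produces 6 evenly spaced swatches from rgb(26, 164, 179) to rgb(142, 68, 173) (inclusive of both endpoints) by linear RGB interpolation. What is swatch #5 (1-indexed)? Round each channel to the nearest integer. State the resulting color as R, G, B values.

(119, 87, 174)

With 6 swatches and endpoints inclusive, swatch 5 sits at t = (5 − 1)/(6 − 1) = 4/5 ≈ 0.8.
R = 26 + 0.8 × (142 − 26) = 118.8 → 119
G = 164 + 0.8 × (68 − 164) = 87.2 → 87
B = 179 + 0.8 × (173 − 179) = 174.2 → 174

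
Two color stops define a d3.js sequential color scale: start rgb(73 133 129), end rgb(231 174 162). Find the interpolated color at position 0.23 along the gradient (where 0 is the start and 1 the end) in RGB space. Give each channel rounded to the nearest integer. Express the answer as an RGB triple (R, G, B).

R = 73 + 0.23 × (231 − 73) = 73 + 0.23 × 158 = 109.34 → 109
G = 133 + 0.23 × (174 − 133) = 133 + 0.23 × 41 = 142.43 → 142
B = 129 + 0.23 × (162 − 129) = 129 + 0.23 × 33 = 136.59 → 137
So the blended color is (109, 142, 137), about #6d8e89.

(109, 142, 137)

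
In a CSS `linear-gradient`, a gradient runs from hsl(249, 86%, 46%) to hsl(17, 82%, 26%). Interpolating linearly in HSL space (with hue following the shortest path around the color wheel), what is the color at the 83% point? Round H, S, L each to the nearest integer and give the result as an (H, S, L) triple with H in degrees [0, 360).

(355, 83, 29)

Hue: 17 − 249 = -232°, but |-232| > 180 so the shorter arc goes the other way: Δh = -232 + 360 = 128°.
H = 249 + 0.83 × (128) = 355.24 → 355°
S = 86 + 0.83 × (82 − 86) = 82.68 → 83%
L = 46 + 0.83 × (26 − 46) = 29.4 → 29%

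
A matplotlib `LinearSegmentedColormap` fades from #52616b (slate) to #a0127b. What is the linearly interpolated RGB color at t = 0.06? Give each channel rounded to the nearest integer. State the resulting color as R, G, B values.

(87, 92, 108)

#52616b → (82, 97, 107); #a0127b → (160, 18, 123).
R = 82 + 0.06 × (160 − 82) = 82 + 0.06 × 78 = 86.68 → 87
G = 97 + 0.06 × (18 − 97) = 97 + 0.06 × -79 = 92.26 → 92
B = 107 + 0.06 × (123 − 107) = 107 + 0.06 × 16 = 107.96 → 108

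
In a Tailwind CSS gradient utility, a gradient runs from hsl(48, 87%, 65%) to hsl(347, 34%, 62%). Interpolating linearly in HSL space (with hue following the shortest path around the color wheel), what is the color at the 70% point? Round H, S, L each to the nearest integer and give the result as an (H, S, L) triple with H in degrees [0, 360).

Hue: 347 − 48 = 299°, but |299| > 180 so the shorter arc goes the other way: Δh = 299 − 360 = -61°.
H = 48 + 0.7 × (-61) = 5.3 → 5°
S = 87 + 0.7 × (34 − 87) = 49.9 → 50%
L = 65 + 0.7 × (62 − 65) = 62.9 → 63%

(5, 50, 63)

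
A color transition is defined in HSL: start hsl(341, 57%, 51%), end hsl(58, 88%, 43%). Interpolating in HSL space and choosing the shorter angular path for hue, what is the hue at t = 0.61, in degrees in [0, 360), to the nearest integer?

28

Hue: 58 − 341 = -283°, but |-283| > 180 so the shorter arc goes the other way: Δh = -283 + 360 = 77°.
H = 341 + 0.61 × (77) = 387.97 → 388 → 388 mod 360 = 28°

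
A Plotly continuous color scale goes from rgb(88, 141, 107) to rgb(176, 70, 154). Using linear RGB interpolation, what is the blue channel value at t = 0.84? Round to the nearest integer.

146

B = 107 + 0.84 × (154 − 107) = 146.48 → 146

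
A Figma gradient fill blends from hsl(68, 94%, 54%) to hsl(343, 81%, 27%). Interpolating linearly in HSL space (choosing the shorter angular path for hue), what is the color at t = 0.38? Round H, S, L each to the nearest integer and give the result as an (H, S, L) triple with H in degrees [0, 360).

(36, 89, 44)

Hue: 343 − 68 = 275°, but |275| > 180 so the shorter arc goes the other way: Δh = 275 − 360 = -85°.
H = 68 + 0.38 × (-85) = 35.7 → 36°
S = 94 + 0.38 × (81 − 94) = 89.06 → 89%
L = 54 + 0.38 × (27 − 54) = 43.74 → 44%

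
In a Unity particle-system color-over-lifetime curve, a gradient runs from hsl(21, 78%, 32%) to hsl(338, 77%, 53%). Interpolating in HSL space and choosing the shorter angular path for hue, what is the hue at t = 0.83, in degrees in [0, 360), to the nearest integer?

Hue: 338 − 21 = 317°, but |317| > 180 so the shorter arc goes the other way: Δh = 317 − 360 = -43°.
H = 21 + 0.83 × (-43) = -14.69 → -15 → -15 mod 360 = 345°

345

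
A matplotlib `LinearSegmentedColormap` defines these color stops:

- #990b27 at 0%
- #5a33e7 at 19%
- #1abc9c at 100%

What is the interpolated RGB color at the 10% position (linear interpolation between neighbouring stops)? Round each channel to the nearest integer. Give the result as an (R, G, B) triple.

10% lies between the 0% and 19% stops, so the local fraction is t = (10 − 0)/(19 − 0) = 10/19 ≈ 0.5263.
#990b27 → (153, 11, 39); #5a33e7 → (90, 51, 231).
R = 153 + 0.5263 × (90 − 153) = 119.843 → 120
G = 11 + 0.5263 × (51 − 11) = 32.052 → 32
B = 39 + 0.5263 × (231 − 39) = 140.05 → 140

(120, 32, 140)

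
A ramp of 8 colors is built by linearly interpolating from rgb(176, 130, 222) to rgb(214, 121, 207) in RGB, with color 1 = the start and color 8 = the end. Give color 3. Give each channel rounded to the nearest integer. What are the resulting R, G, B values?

(187, 127, 218)

With 8 swatches and endpoints inclusive, swatch 3 sits at t = (3 − 1)/(8 − 1) = 2/7 ≈ 0.2857.
R = 176 + 0.2857 × (214 − 176) = 186.857 → 187
G = 130 + 0.2857 × (121 − 130) = 127.429 → 127
B = 222 + 0.2857 × (207 − 222) = 217.714 → 218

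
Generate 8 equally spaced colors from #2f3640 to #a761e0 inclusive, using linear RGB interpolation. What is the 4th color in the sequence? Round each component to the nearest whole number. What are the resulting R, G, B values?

With 8 swatches and endpoints inclusive, swatch 4 sits at t = (4 − 1)/(8 − 1) = 3/7 ≈ 0.4286.
#2f3640 → (47, 54, 64); #a761e0 → (167, 97, 224).
R = 47 + 0.4286 × (167 − 47) = 98.432 → 98
G = 54 + 0.4286 × (97 − 54) = 72.43 → 72
B = 64 + 0.4286 × (224 − 64) = 132.576 → 133

(98, 72, 133)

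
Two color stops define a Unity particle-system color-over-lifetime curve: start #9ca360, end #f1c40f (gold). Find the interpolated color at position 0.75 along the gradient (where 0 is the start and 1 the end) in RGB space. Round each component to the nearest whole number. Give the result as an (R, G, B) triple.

(220, 188, 35)

#9ca360 → (156, 163, 96); #f1c40f → (241, 196, 15).
R = 156 + 0.75 × (241 − 156) = 156 + 0.75 × 85 = 219.75 → 220
G = 163 + 0.75 × (196 − 163) = 163 + 0.75 × 33 = 187.75 → 188
B = 96 + 0.75 × (15 − 96) = 96 + 0.75 × -81 = 35.25 → 35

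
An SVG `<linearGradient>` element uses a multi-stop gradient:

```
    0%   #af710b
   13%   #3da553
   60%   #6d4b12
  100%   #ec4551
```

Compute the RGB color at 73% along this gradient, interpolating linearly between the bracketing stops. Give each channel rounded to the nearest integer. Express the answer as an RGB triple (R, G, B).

73% lies between the 60% and 100% stops, so the local fraction is t = (73 − 60)/(100 − 60) = 13/40 ≈ 0.325.
#6d4b12 → (109, 75, 18); #ec4551 → (236, 69, 81).
R = 109 + 0.325 × (236 − 109) = 150.275 → 150
G = 75 + 0.325 × (69 − 75) = 73.05 → 73
B = 18 + 0.325 × (81 − 18) = 38.475 → 38

(150, 73, 38)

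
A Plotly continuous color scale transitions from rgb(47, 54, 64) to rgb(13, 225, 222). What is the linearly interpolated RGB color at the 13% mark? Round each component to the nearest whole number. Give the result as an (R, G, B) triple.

(43, 76, 85)

13% corresponds to t = 0.13.
R = 47 + 0.13 × (13 − 47) = 47 + 0.13 × -34 = 42.58 → 43
G = 54 + 0.13 × (225 − 54) = 54 + 0.13 × 171 = 76.23 → 76
B = 64 + 0.13 × (222 − 64) = 64 + 0.13 × 158 = 84.54 → 85
So the blended color is (43, 76, 85), about #2b4c55.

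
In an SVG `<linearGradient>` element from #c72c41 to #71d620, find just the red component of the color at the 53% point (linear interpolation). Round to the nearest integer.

153

R₁ = 199 (from #c72c41), R₂ = 113 (from #71d620).
R = 199 + 0.53 × (113 − 199) = 153.42 → 153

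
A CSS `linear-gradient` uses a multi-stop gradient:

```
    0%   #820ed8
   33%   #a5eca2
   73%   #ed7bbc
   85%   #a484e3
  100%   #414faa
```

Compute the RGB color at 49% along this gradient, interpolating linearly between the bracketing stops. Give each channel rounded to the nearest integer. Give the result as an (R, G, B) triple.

49% lies between the 33% and 73% stops, so the local fraction is t = (49 − 33)/(73 − 33) = 16/40 ≈ 0.4.
#a5eca2 → (165, 236, 162); #ed7bbc → (237, 123, 188).
R = 165 + 0.4 × (237 − 165) = 193.8 → 194
G = 236 + 0.4 × (123 − 236) = 190.8 → 191
B = 162 + 0.4 × (188 − 162) = 172.4 → 172

(194, 191, 172)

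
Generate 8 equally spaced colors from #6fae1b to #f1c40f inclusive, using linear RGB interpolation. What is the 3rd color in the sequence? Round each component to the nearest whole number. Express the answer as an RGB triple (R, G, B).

(148, 180, 24)

With 8 swatches and endpoints inclusive, swatch 3 sits at t = (3 − 1)/(8 − 1) = 2/7 ≈ 0.2857.
#6fae1b → (111, 174, 27); #f1c40f → (241, 196, 15).
R = 111 + 0.2857 × (241 − 111) = 148.141 → 148
G = 174 + 0.2857 × (196 − 174) = 180.285 → 180
B = 27 + 0.2857 × (15 − 27) = 23.572 → 24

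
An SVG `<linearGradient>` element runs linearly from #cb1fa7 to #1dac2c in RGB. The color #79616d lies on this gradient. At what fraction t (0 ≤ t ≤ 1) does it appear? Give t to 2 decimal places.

Invert the lerp on the R channel (largest span, 174): t = (121 − 203) / (29 − 203) = -82/-174 = 0.47126.
Check on G: (97 − 31)/(172 − 31) = 0.4681 ✓

0.47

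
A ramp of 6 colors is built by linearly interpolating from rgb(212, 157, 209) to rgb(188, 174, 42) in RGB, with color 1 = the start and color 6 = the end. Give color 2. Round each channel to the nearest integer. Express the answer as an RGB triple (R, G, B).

(207, 160, 176)

With 6 swatches and endpoints inclusive, swatch 2 sits at t = (2 − 1)/(6 − 1) = 1/5 ≈ 0.2.
R = 212 + 0.2 × (188 − 212) = 207.2 → 207
G = 157 + 0.2 × (174 − 157) = 160.4 → 160
B = 209 + 0.2 × (42 − 209) = 175.6 → 176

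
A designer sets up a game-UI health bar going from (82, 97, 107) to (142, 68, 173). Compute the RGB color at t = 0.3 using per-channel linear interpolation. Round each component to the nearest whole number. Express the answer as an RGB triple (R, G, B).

(100, 88, 127)

R = 82 + 0.3 × (142 − 82) = 82 + 0.3 × 60 = 100 → 100
G = 97 + 0.3 × (68 − 97) = 97 + 0.3 × -29 = 88.3 → 88
B = 107 + 0.3 × (173 − 107) = 107 + 0.3 × 66 = 126.8 → 127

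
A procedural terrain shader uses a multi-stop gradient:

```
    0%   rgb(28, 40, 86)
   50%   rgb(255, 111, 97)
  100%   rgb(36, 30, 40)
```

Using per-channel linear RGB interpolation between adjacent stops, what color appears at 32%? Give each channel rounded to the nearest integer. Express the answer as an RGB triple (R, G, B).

(173, 85, 93)

32% lies between the 0% and 50% stops, so the local fraction is t = (32 − 0)/(50 − 0) = 32/50 ≈ 0.64.
R = 28 + 0.64 × (255 − 28) = 173.28 → 173
G = 40 + 0.64 × (111 − 40) = 85.44 → 85
B = 86 + 0.64 × (97 − 86) = 93.04 → 93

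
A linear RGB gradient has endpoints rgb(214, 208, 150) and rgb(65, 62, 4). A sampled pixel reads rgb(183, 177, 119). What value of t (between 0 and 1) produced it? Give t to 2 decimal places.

Invert the lerp on the R channel (largest span, 149): t = (183 − 214) / (65 − 214) = -31/-149 = 0.20805.
Check on G: (177 − 208)/(62 − 208) = 0.2123 ✓

0.21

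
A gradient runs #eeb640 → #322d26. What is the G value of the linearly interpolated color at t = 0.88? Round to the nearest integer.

G₁ = 182 (from #eeb640), G₂ = 45 (from #322d26).
G = 182 + 0.88 × (45 − 182) = 61.44 → 61

61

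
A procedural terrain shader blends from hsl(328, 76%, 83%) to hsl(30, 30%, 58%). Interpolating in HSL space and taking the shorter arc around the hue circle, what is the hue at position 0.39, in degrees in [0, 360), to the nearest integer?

352

Hue: 30 − 328 = -298°, but |-298| > 180 so the shorter arc goes the other way: Δh = -298 + 360 = 62°.
H = 328 + 0.39 × (62) = 352.18 → 352°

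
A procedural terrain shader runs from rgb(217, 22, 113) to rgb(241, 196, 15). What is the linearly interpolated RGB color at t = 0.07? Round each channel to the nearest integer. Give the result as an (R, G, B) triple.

(219, 34, 106)

R = 217 + 0.07 × (241 − 217) = 217 + 0.07 × 24 = 218.68 → 219
G = 22 + 0.07 × (196 − 22) = 22 + 0.07 × 174 = 34.18 → 34
B = 113 + 0.07 × (15 − 113) = 113 + 0.07 × -98 = 106.14 → 106
So the blended color is (219, 34, 106), about #db226a.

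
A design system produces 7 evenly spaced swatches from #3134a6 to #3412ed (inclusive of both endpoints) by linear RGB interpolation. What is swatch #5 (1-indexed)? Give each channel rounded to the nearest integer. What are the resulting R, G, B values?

With 7 swatches and endpoints inclusive, swatch 5 sits at t = (5 − 1)/(7 − 1) = 4/6 ≈ 0.6667.
#3134a6 → (49, 52, 166); #3412ed → (52, 18, 237).
R = 49 + 0.6667 × (52 − 49) = 51 → 51
G = 52 + 0.6667 × (18 − 52) = 29.332 → 29
B = 166 + 0.6667 × (237 − 166) = 213.336 → 213

(51, 29, 213)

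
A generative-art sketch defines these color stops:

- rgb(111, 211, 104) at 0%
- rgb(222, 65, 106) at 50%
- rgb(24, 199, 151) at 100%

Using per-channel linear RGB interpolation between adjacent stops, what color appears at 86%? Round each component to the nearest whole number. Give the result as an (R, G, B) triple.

(79, 161, 138)

86% lies between the 50% and 100% stops, so the local fraction is t = (86 − 50)/(100 − 50) = 36/50 ≈ 0.72.
R = 222 + 0.72 × (24 − 222) = 79.44 → 79
G = 65 + 0.72 × (199 − 65) = 161.48 → 161
B = 106 + 0.72 × (151 − 106) = 138.4 → 138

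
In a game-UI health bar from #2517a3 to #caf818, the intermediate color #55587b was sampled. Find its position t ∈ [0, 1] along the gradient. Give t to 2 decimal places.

0.29

Invert the lerp on the G channel (largest span, 225): t = (88 − 23) / (248 − 23) = 65/225 = 0.28889.
Check on R: (85 − 37)/(202 − 37) = 0.2909 ✓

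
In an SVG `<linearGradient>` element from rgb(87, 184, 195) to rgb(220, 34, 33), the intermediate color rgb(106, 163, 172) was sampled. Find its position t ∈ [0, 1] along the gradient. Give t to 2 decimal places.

Invert the lerp on the B channel (largest span, 162): t = (172 − 195) / (33 − 195) = -23/-162 = 0.14198.
Check on R: (106 − 87)/(220 − 87) = 0.1429 ✓

0.14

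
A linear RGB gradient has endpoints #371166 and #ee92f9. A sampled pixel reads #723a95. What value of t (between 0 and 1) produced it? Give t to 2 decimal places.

0.32

Invert the lerp on the R channel (largest span, 183): t = (114 − 55) / (238 − 55) = 59/183 = 0.3224.
Check on G: (58 − 17)/(146 − 17) = 0.3178 ✓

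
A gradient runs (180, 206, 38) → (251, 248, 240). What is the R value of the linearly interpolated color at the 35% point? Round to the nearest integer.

R = 180 + 0.35 × (251 − 180) = 204.85 → 205

205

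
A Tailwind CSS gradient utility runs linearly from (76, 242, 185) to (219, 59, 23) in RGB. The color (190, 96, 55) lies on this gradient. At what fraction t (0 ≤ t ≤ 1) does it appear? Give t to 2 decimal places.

0.80

Invert the lerp on the G channel (largest span, 183): t = (96 − 242) / (59 − 242) = -146/-183 = 0.79781.
Check on R: (190 − 76)/(219 − 76) = 0.7972 ✓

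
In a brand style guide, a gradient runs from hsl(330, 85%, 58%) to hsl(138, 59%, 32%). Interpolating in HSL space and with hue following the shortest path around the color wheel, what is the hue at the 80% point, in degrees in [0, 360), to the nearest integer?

104

Hue: 138 − 330 = -192°, but |-192| > 180 so the shorter arc goes the other way: Δh = -192 + 360 = 168°.
H = 330 + 0.8 × (168) = 464.4 → 464 → 464 mod 360 = 104°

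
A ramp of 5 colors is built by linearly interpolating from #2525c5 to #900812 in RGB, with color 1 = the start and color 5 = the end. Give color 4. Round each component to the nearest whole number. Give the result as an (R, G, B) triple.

(117, 15, 63)

With 5 swatches and endpoints inclusive, swatch 4 sits at t = (4 − 1)/(5 − 1) = 3/4 ≈ 0.75.
#2525c5 → (37, 37, 197); #900812 → (144, 8, 18).
R = 37 + 0.75 × (144 − 37) = 117.25 → 117
G = 37 + 0.75 × (8 − 37) = 15.25 → 15
B = 197 + 0.75 × (18 − 197) = 62.75 → 63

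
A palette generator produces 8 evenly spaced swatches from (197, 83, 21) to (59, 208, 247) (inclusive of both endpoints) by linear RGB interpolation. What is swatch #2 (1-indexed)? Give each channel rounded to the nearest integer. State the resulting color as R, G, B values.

(177, 101, 53)

With 8 swatches and endpoints inclusive, swatch 2 sits at t = (2 − 1)/(8 − 1) = 1/7 ≈ 0.1429.
R = 197 + 0.1429 × (59 − 197) = 177.28 → 177
G = 83 + 0.1429 × (208 − 83) = 100.862 → 101
B = 21 + 0.1429 × (247 − 21) = 53.295 → 53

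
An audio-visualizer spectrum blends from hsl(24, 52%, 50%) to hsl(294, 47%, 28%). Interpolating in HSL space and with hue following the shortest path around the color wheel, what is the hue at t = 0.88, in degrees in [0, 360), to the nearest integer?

305

Hue: 294 − 24 = 270°, but |270| > 180 so the shorter arc goes the other way: Δh = 270 − 360 = -90°.
H = 24 + 0.88 × (-90) = -55.2 → -55 → -55 mod 360 = 305°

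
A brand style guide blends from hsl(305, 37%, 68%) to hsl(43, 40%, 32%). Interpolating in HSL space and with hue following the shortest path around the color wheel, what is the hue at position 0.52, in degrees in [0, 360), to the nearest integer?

Hue: 43 − 305 = -262°, but |-262| > 180 so the shorter arc goes the other way: Δh = -262 + 360 = 98°.
H = 305 + 0.52 × (98) = 355.96 → 356°

356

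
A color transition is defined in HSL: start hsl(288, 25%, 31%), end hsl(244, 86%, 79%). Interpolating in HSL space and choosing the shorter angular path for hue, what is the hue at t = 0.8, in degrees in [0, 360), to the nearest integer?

253

Hue arc: Δh = 244 − 288 = -44° (|Δh| ≤ 180, already the shorter path).
H = 288 + 0.8 × (-44) = 252.8 → 253°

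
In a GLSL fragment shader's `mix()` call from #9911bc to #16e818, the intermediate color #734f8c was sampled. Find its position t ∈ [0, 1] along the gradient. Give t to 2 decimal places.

0.29

Invert the lerp on the G channel (largest span, 215): t = (79 − 17) / (232 − 17) = 62/215 = 0.28837.
Check on R: (115 − 153)/(22 − 153) = 0.2901 ✓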